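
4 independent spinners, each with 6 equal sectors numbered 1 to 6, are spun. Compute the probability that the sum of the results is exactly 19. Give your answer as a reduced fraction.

There are 6^4 = 1296 equally likely outcomes.
The number of ordered 4-tuples from {1,…,6} summing to 19 is 56.
P(sum = 19) = 56/1296 = 7/162.

7/162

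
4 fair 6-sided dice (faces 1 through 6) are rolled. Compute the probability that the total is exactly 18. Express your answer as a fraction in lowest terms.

There are 6^4 = 1296 equally likely outcomes.
The number of ordered 4-tuples from {1,…,6} summing to 18 is 80.
P(sum = 18) = 80/1296 = 5/81.

5/81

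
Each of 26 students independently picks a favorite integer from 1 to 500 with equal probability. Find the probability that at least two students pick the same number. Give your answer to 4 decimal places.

0.4838

It's easier to compute the probability that all 26 are distinct.
P(all distinct) = 500/500 · 499/500 · ··· · 475/500 ≈ 0.5162.
So the probability of at least one match is 1 − 0.5162 = 0.4838.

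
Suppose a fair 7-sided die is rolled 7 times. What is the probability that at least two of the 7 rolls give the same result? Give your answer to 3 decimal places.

P(all 7 different) = 7/7 · 6/7 · ··· · 1/7 ≈ 0.006.
P(at least two equal) = 1 − 0.006 = 0.994.

0.994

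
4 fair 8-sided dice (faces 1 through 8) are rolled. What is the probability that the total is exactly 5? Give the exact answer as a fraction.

There are 8^4 = 4096 equally likely outcomes.
The number of ordered 4-tuples from {1,…,8} summing to 5 is 4.
P(sum = 5) = 4/4096 = 1/1024.

1/1024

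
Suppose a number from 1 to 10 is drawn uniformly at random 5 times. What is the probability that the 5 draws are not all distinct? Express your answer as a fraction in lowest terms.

436/625

P(all 5 different) = 10/10 · 9/10 · ··· · 6/10 = 189/625.
P(at least two equal) = 1 − 189/625 = 436/625.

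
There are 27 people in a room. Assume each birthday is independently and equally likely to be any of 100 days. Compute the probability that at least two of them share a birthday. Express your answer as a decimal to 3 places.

0.979

It's easier to compute the probability that all 27 are distinct.
P(all distinct) = 100/100 · 99/100 · ··· · 74/100 ≈ 0.021.
So the probability of at least one match is 1 − 0.021 = 0.979.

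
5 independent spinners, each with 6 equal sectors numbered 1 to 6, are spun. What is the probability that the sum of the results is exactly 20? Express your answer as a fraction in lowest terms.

There are 6^5 = 7776 equally likely outcomes.
The number of ordered 5-tuples from {1,…,6} summing to 20 is 651.
P(sum = 20) = 651/7776 = 217/2592.

217/2592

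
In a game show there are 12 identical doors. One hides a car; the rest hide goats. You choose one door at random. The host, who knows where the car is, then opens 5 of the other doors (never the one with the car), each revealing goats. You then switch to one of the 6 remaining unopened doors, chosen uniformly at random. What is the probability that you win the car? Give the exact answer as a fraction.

Your original door holds the car with probability 1/12, so the other 11 collectively hold it with probability 11/12.
The host can always find 5 empty doors to open, so the reveals don't change that 11/12; it is now spread over the 6 remaining unopened doors.
P(win by switching) = (11/12) · (1/6) = 11/72.

11/72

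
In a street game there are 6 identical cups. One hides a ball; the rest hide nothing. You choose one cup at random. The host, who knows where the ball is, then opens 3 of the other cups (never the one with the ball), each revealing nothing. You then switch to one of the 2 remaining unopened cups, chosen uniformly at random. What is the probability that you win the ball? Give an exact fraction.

5/12

Your original cup holds the ball with probability 1/6, so the other 5 collectively hold it with probability 5/6.
The host can always find 3 empty cups to open, so the reveals don't change that 5/6; it is now spread over the 2 remaining unopened cups.
P(win by switching) = (5/6) · (1/2) = 5/12.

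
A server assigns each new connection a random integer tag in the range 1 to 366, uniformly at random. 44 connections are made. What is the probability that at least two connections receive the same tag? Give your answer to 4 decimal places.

It's easier to compute the probability that all 44 are distinct.
P(all distinct) = 366/366 · 365/366 · ··· · 323/366 ≈ 0.0676.
So the probability of at least one match is 1 − 0.0676 = 0.9324.

0.9324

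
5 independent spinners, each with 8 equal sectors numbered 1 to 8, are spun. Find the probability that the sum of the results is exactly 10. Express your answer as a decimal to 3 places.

0.004

There are 8^5 = 32768 equally likely outcomes.
The number of ordered 5-tuples from {1,…,8} summing to 10 is 126.
P(sum = 10) = 126/32768 = 63/16384 ≈ 0.004.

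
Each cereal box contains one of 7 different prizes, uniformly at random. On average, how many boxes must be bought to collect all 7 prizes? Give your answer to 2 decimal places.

18.15

After i distinct types are collected, each trial gives a new one with probability (7−i)/7, so the expected wait for the next new type is 7/(7−i).
E = 7/7 + 7/6 + 7/5 + 7/4 + 7/3 + 7/2 + 7/1 = 363/20 ≈ 18.15.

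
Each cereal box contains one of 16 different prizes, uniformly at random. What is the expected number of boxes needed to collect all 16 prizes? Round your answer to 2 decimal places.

54.09

After i distinct types are collected, each trial gives a new one with probability (16−i)/16, so the expected wait for the next new type is 16/(16−i).
E = 16/16 + 16/15 + 16/14 + 16/13 + 16/12 + 16/11 + 16/10 + 16/9 + 16/8 + 16/7 + 16/6 + 16/5 + 16/4 + 16/3 + 16/2 + 16/1 = 2436559/45045 ≈ 54.09.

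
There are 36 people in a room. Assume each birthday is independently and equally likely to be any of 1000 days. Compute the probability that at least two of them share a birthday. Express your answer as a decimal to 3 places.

It's easier to compute the probability that all 36 are distinct.
P(all distinct) = 1000/1000 · 999/1000 · ··· · 965/1000 ≈ 0.529.
So the probability of at least one match is 1 − 0.529 = 0.471.

0.471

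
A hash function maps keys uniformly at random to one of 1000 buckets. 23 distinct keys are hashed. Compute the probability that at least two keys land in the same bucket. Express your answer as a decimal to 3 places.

0.225

It's easier to compute the probability that all 23 are distinct.
P(all distinct) = 1000/1000 · 999/1000 · ··· · 978/1000 ≈ 0.775.
So the probability of at least one match is 1 − 0.775 = 0.225.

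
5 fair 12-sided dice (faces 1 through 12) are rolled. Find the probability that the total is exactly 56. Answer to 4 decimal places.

There are 12^5 = 248832 equally likely outcomes.
The number of ordered 5-tuples from {1,…,12} summing to 56 is 70.
P(sum = 56) = 70/248832 = 35/124416 ≈ 0.0003.

0.0003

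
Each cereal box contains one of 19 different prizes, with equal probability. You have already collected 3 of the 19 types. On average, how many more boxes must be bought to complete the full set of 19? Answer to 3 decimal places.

Starting from 3 distinct types, each trial gives a new one with probability (19−i)/19 when i types are held, so the wait for the next new type is 19/(19−i).
E = 19/16 + 19/15 + 19/14 + 19/13 + 19/12 + 19/11 + 19/10 + 19/9 + 19/8 + 19/7 + 19/6 + 19/5 + 19/4 + 19/3 + 19/2 + 19/1 = 46294621/720720 ≈ 64.234.

64.234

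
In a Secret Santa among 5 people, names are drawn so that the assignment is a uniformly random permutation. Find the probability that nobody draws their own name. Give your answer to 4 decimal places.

0.3667

This is the derangement probability: permutations of 5 with no fixed point.
D(5) = 5! · (1 − 1/1! + 1/2! − ··· + (−1)^5/5!) = 44.
P = 44/120 = 11/30 ≈ 0.3667.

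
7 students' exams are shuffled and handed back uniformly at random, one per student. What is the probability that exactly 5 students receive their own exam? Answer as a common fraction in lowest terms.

1/240

Choose which 5 of the 7 are fixed: C(7,5) = 21 ways.
The remaining 2 must have no fixed point: D(2) = 1.
P = 21·1/5040 = 1/240.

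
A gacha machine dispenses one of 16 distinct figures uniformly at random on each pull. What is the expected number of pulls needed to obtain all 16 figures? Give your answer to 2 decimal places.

54.09

After i distinct types are collected, each trial gives a new one with probability (16−i)/16, so the expected wait for the next new type is 16/(16−i).
E = 16/16 + 16/15 + 16/14 + 16/13 + 16/12 + 16/11 + 16/10 + 16/9 + 16/8 + 16/7 + 16/6 + 16/5 + 16/4 + 16/3 + 16/2 + 16/1 = 2436559/45045 ≈ 54.09.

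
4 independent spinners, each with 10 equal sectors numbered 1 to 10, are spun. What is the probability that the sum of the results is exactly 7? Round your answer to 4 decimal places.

There are 10^4 = 10000 equally likely outcomes.
The number of ordered 4-tuples from {1,…,10} summing to 7 is 20.
P(sum = 7) = 20/10000 = 1/500 ≈ 0.0020.

0.0020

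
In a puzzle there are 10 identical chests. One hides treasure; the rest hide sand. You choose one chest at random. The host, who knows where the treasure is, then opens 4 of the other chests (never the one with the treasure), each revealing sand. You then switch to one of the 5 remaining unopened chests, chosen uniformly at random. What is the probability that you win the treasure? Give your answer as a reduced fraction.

9/50

Your original chest holds the treasure with probability 1/10, so the other 9 collectively hold it with probability 9/10.
The host can always find 4 empty chests to open, so the reveals don't change that 9/10; it is now spread over the 5 remaining unopened chests.
P(win by switching) = (9/10) · (1/5) = 9/50.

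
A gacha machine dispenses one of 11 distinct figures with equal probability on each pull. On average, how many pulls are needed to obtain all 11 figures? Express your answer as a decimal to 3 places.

33.219

After i distinct types are collected, each trial gives a new one with probability (11−i)/11, so the expected wait for the next new type is 11/(11−i).
E = 11/11 + 11/10 + 11/9 + 11/8 + 11/7 + 11/6 + 11/5 + 11/4 + 11/3 + 11/2 + 11/1 = 83711/2520 ≈ 33.219.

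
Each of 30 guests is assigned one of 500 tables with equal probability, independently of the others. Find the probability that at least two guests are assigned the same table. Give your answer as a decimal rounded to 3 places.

0.588

It's easier to compute the probability that all 30 are distinct.
P(all distinct) = 500/500 · 499/500 · ··· · 471/500 ≈ 0.412.
So the probability of at least one match is 1 − 0.412 = 0.588.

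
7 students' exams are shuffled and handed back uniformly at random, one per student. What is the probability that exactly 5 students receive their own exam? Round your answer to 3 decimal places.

0.004

Choose which 5 of the 7 are fixed: C(7,5) = 21 ways.
The remaining 2 must have no fixed point: D(2) = 1.
P = 21·1/5040 = 1/240 ≈ 0.004.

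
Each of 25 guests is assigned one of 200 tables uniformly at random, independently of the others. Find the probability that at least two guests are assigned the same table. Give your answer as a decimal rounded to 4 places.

It's easier to compute the probability that all 25 are distinct.
P(all distinct) = 200/200 · 199/200 · ··· · 176/200 ≈ 0.2090.
So the probability of at least one match is 1 − 0.2090 = 0.7910.

0.7910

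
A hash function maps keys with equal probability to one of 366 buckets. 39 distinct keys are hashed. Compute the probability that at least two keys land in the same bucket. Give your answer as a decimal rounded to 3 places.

It's easier to compute the probability that all 39 are distinct.
P(all distinct) = 366/366 · 365/366 · ··· · 328/366 ≈ 0.123.
So the probability of at least one match is 1 − 0.123 = 0.877.

0.877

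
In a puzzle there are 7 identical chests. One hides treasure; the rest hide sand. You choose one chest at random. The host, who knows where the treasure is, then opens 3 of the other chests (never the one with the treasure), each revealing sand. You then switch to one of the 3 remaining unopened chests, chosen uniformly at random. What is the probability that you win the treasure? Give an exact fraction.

2/7

Your original chest holds the treasure with probability 1/7, so the other 6 collectively hold it with probability 6/7.
The host can always find 3 empty chests to open, so the reveals don't change that 6/7; it is now spread over the 3 remaining unopened chests.
P(win by switching) = (6/7) · (1/3) = 2/7.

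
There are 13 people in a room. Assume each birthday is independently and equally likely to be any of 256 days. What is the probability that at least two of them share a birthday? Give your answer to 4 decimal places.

0.2664

It's easier to compute the probability that all 13 are distinct.
P(all distinct) = 256/256 · 255/256 · ··· · 244/256 ≈ 0.7336.
So the probability of at least one match is 1 − 0.7336 = 0.2664.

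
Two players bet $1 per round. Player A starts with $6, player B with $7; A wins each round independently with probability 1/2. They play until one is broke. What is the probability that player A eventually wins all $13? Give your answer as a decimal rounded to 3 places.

0.462

With a fair step, P(i) = ½P(i−1) + ½P(i+1) with P(0)=0, P(13)=1 has the linear solution P(i) = i/13.
P(6) = 6/13 ≈ 0.462.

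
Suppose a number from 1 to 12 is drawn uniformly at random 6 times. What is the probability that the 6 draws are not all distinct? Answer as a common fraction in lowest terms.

1343/1728

P(all 6 different) = 12/12 · 11/12 · ··· · 7/12 = 385/1728.
P(at least two equal) = 1 − 385/1728 = 1343/1728.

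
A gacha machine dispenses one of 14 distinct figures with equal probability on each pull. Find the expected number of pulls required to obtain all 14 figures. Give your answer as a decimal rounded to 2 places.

After i distinct types are collected, each trial gives a new one with probability (14−i)/14, so the expected wait for the next new type is 14/(14−i).
E = 14/14 + 14/13 + 14/12 + 14/11 + 14/10 + 14/9 + 14/8 + 14/7 + 14/6 + 14/5 + 14/4 + 14/3 + 14/2 + 14/1 = 1171733/25740 ≈ 45.52.

45.52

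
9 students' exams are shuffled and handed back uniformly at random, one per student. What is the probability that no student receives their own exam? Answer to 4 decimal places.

0.3679

This is the derangement probability: permutations of 9 with no fixed point.
D(9) = 9! · (1 − 1/1! + 1/2! − ··· + (−1)^9/9!) = 133496.
P = 133496/362880 = 16687/45360 ≈ 0.3679.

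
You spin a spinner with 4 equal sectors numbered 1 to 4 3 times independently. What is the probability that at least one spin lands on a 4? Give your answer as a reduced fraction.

37/64

P(no spin lands on a 4) = (3/4)^3 = 27/64.
P(at least one) = 1 − 27/64 = 37/64.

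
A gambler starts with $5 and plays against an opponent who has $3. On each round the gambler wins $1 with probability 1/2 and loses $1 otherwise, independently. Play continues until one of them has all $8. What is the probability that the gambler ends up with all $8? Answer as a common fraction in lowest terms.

5/8

With a fair step, P(i) = ½P(i−1) + ½P(i+1) with P(0)=0, P(8)=1 has the linear solution P(i) = i/8.
P(5) = 5/8.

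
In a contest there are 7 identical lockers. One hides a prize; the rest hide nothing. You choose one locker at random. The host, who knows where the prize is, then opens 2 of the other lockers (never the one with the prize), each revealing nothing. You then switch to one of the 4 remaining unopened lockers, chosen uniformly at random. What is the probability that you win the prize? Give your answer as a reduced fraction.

Your original locker holds the prize with probability 1/7, so the other 6 collectively hold it with probability 6/7.
The host can always find 2 empty lockers to open, so the reveals don't change that 6/7; it is now spread over the 4 remaining unopened lockers.
P(win by switching) = (6/7) · (1/4) = 3/14.

3/14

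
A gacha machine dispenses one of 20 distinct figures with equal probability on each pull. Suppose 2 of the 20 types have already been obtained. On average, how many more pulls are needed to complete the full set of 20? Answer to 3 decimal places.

Starting from 2 distinct types, each trial gives a new one with probability (20−i)/20 when i types are held, so the wait for the next new type is 20/(20−i).
E = 20/18 + 20/17 + 20/16 + 20/15 + 20/14 + 20/13 + 20/12 + 20/11 + 20/10 + 20/9 + 20/8 + 20/7 + 20/6 + 20/5 + 20/4 + 20/3 + 20/2 + 20/1 = 14274301/204204 ≈ 69.902.

69.902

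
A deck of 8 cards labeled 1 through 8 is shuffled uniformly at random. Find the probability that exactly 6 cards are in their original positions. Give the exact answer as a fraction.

Choose which 6 of the 8 are fixed: C(8,6) = 28 ways.
The remaining 2 must have no fixed point: D(2) = 1.
P = 28·1/40320 = 1/1440.

1/1440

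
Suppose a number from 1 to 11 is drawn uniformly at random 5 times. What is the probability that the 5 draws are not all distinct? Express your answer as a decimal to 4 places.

0.6558

P(all 5 different) = 11/11 · 10/11 · ··· · 7/11 ≈ 0.3442.
P(at least two equal) = 1 − 0.3442 = 0.6558.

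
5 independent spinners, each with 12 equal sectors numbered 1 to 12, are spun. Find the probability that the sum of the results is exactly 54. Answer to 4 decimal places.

0.0008

There are 12^5 = 248832 equally likely outcomes.
The number of ordered 5-tuples from {1,…,12} summing to 54 is 210.
P(sum = 54) = 210/248832 = 35/41472 ≈ 0.0008.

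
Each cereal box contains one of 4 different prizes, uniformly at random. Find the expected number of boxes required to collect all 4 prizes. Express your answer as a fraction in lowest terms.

After i distinct types are collected, each trial gives a new one with probability (4−i)/4, so the expected wait for the next new type is 4/(4−i).
E = 4/4 + 4/3 + 4/2 + 4/1 = 25/3.

25/3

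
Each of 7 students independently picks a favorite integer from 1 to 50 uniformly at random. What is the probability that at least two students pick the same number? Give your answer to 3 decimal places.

0.356

It's easier to compute the probability that all 7 are distinct.
P(all distinct) = 50/50 · 49/50 · ··· · 44/50 ≈ 0.644.
So the probability of at least one match is 1 − 0.644 = 0.356.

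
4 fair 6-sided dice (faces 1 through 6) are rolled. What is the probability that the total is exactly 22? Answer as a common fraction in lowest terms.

5/648

There are 6^4 = 1296 equally likely outcomes.
The number of ordered 4-tuples from {1,…,6} summing to 22 is 10.
P(sum = 22) = 10/1296 = 5/648.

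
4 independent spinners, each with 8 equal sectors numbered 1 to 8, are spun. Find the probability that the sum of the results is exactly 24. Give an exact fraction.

There are 8^4 = 4096 equally likely outcomes.
The number of ordered 4-tuples from {1,…,8} summing to 24 is 161.
P(sum = 24) = 161/4096.

161/4096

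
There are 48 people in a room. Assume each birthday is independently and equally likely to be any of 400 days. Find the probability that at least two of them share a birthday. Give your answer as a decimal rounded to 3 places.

0.947

It's easier to compute the probability that all 48 are distinct.
P(all distinct) = 400/400 · 399/400 · ··· · 353/400 ≈ 0.053.
So the probability of at least one match is 1 − 0.053 = 0.947.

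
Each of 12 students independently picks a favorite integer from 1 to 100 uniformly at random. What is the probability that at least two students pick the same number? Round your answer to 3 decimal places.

0.497

It's easier to compute the probability that all 12 are distinct.
P(all distinct) = 100/100 · 99/100 · ··· · 89/100 ≈ 0.503.
So the probability of at least one match is 1 − 0.503 = 0.497.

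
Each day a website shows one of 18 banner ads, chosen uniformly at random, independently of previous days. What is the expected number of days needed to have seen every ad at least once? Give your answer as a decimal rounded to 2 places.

After i distinct types are collected, each trial gives a new one with probability (18−i)/18, so the expected wait for the next new type is 18/(18−i).
E = 18/18 + 18/17 + 18/16 + 18/15 + 18/14 + 18/13 + 18/12 + 18/11 + 18/10 + 18/9 + 18/8 + 18/7 + 18/6 + 18/5 + 18/4 + 18/3 + 18/2 + 18/1 = 42822903/680680 ≈ 62.91.

62.91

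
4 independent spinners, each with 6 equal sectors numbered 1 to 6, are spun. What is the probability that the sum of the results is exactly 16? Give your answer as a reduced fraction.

There are 6^4 = 1296 equally likely outcomes.
The number of ordered 4-tuples from {1,…,6} summing to 16 is 125.
P(sum = 16) = 125/1296.

125/1296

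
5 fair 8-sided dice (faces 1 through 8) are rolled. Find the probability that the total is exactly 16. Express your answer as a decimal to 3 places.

There are 8^5 = 32768 equally likely outcomes.
The number of ordered 5-tuples from {1,…,8} summing to 16 is 1190.
P(sum = 16) = 1190/32768 = 595/16384 ≈ 0.036.

0.036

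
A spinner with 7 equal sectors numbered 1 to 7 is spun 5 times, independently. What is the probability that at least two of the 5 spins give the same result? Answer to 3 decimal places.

0.850

P(all 5 different) = 7/7 · 6/7 · ··· · 3/7 ≈ 0.150.
P(at least two equal) = 1 − 0.150 = 0.850.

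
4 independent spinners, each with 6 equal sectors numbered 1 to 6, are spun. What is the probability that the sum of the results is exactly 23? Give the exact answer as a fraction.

1/324

There are 6^4 = 1296 equally likely outcomes.
The number of ordered 4-tuples from {1,…,6} summing to 23 is 4.
P(sum = 23) = 4/1296 = 1/324.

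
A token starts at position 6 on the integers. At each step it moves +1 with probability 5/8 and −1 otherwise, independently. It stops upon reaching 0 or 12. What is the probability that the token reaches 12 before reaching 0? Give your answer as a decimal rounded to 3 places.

Let r = q/p = (3/8)/(5/8) = 3/5. The recurrence P(i) = p·P(i+1) + q·P(i−1) with P(0)=0, P(12)=1 gives P(i) = (1 − r^i)/(1 − r^12).
P(6) = (1 − (3/5)^6) / (1 − (3/5)^12) = 15625/16354 ≈ 0.955.

0.955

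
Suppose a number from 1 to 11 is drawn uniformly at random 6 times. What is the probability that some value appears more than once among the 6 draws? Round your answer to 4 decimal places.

0.8122

P(all 6 different) = 11/11 · 10/11 · ··· · 6/11 ≈ 0.1878.
P(at least two equal) = 1 − 0.1878 = 0.8122.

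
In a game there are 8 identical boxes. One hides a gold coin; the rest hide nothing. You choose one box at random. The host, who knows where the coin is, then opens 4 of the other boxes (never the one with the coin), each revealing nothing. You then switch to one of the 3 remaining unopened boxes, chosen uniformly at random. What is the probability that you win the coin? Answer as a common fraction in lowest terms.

7/24

Your original box holds the coin with probability 1/8, so the other 7 collectively hold it with probability 7/8.
The host can always find 4 empty boxes to open, so the reveals don't change that 7/8; it is now spread over the 3 remaining unopened boxes.
P(win by switching) = (7/8) · (1/3) = 7/24.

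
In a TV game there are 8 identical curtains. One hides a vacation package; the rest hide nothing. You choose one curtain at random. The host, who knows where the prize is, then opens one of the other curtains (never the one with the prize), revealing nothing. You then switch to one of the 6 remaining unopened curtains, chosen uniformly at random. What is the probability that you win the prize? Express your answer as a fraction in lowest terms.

Your original curtain holds the prize with probability 1/8, so the other 7 collectively hold it with probability 7/8.
The host can always find an empty curtain to open, so this doesn't change that 7/8; it is now spread over the 6 remaining unopened curtains.
P(win by switching) = (7/8) · (1/6) = 7/48.

7/48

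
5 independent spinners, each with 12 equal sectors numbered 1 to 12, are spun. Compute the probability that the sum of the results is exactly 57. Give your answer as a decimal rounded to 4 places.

There are 12^5 = 248832 equally likely outcomes.
The number of ordered 5-tuples from {1,…,12} summing to 57 is 35.
P(sum = 57) = 35/248832 ≈ 0.0001.

0.0001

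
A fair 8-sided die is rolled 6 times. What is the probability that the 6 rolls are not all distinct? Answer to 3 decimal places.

0.923

P(all 6 different) = 8/8 · 7/8 · ··· · 3/8 ≈ 0.077.
P(at least two equal) = 1 − 0.077 = 0.923.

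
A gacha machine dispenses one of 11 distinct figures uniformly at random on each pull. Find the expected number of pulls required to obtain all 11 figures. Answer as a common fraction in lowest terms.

After i distinct types are collected, each trial gives a new one with probability (11−i)/11, so the expected wait for the next new type is 11/(11−i).
E = 11/11 + 11/10 + 11/9 + 11/8 + 11/7 + 11/6 + 11/5 + 11/4 + 11/3 + 11/2 + 11/1 = 83711/2520.

83711/2520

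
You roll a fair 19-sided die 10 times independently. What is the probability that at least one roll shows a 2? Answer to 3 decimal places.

0.418

P(no roll shows a 2) = (18/19)^10 ≈ 0.582.
P(at least one) = 1 − 0.582 = 0.418.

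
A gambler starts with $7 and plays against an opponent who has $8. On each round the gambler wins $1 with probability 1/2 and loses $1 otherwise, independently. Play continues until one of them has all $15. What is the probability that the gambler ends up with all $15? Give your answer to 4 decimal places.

With a fair step, P(i) = ½P(i−1) + ½P(i+1) with P(0)=0, P(15)=1 has the linear solution P(i) = i/15.
P(7) = 7/15 ≈ 0.4667.

0.4667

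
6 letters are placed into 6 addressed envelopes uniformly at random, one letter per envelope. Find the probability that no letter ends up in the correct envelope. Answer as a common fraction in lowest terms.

This is the derangement probability: permutations of 6 with no fixed point.
D(6) = 6! · (1 − 1/1! + 1/2! − ··· + (−1)^6/6!) = 265.
P = 265/720 = 53/144.

53/144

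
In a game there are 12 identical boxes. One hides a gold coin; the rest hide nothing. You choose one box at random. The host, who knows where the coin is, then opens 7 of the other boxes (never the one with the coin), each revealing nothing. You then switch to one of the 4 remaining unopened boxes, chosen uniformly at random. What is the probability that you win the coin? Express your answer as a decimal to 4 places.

0.2292

Your original box holds the coin with probability 1/12, so the other 11 collectively hold it with probability 11/12.
The host can always find 7 empty boxes to open, so the reveals don't change that 11/12; it is now spread over the 4 remaining unopened boxes.
P(win by switching) = (11/12) · (1/4) = 11/48 ≈ 0.2292.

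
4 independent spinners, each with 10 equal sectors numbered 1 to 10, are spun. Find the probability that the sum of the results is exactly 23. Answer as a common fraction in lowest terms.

33/500

There are 10^4 = 10000 equally likely outcomes.
The number of ordered 4-tuples from {1,…,10} summing to 23 is 660.
P(sum = 23) = 660/10000 = 33/500.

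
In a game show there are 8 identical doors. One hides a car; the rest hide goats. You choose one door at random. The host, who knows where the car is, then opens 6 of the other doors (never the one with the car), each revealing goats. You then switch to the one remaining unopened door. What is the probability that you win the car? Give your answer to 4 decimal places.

Your original door holds the car with probability 1/8, so the other 7 collectively hold it with probability 7/8.
The host can always find 6 empty doors to open, so the reveals don't change that 7/8; it is now spread over the 1 remaining unopened door.
P(win by switching) = (7/8) · (1/1) = 7/8 ≈ 0.8750.

0.8750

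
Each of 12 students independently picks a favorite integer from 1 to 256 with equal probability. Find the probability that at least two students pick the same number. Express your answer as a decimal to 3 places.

It's easier to compute the probability that all 12 are distinct.
P(all distinct) = 256/256 · 255/256 · ··· · 245/256 ≈ 0.770.
So the probability of at least one match is 1 − 0.770 = 0.230.

0.230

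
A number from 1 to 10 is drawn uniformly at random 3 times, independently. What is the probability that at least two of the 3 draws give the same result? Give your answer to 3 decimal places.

0.280

P(all 3 different) = 10/10 · 9/10 · ··· · 8/10 ≈ 0.720.
P(at least two equal) = 1 − 0.720 = 0.280.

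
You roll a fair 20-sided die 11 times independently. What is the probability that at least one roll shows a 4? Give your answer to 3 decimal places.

P(no roll shows a 4) = (19/20)^11 ≈ 0.569.
P(at least one) = 1 − 0.569 = 0.431.

0.431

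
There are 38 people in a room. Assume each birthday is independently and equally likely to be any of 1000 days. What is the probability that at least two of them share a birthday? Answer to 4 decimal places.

It's easier to compute the probability that all 38 are distinct.
P(all distinct) = 1000/1000 · 999/1000 · ··· · 963/1000 ≈ 0.4907.
So the probability of at least one match is 1 − 0.4907 = 0.5093.

0.5093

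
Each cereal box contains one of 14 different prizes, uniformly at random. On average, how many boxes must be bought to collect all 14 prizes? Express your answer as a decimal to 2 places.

45.52

After i distinct types are collected, each trial gives a new one with probability (14−i)/14, so the expected wait for the next new type is 14/(14−i).
E = 14/14 + 14/13 + 14/12 + 14/11 + 14/10 + 14/9 + 14/8 + 14/7 + 14/6 + 14/5 + 14/4 + 14/3 + 14/2 + 14/1 = 1171733/25740 ≈ 45.52.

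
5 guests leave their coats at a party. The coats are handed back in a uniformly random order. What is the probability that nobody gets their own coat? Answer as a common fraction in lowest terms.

11/30

This is the derangement probability: permutations of 5 with no fixed point.
D(5) = 5! · (1 − 1/1! + 1/2! − ··· + (−1)^5/5!) = 44.
P = 44/120 = 11/30.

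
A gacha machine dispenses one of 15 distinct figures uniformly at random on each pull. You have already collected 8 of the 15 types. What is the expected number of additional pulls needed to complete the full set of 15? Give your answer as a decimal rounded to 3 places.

38.893

Starting from 8 distinct types, each trial gives a new one with probability (15−i)/15 when i types are held, so the wait for the next new type is 15/(15−i).
E = 15/7 + 15/6 + 15/5 + 15/4 + 15/3 + 15/2 + 15/1 = 1089/28 ≈ 38.893.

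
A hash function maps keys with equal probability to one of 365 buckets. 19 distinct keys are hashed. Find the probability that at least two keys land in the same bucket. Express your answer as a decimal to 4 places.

0.3791

It's easier to compute the probability that all 19 are distinct.
P(all distinct) = 365/365 · 364/365 · ··· · 347/365 ≈ 0.6209.
So the probability of at least one match is 1 − 0.6209 = 0.3791.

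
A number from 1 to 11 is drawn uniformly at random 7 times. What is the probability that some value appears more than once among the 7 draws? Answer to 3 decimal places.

P(all 7 different) = 11/11 · 10/11 · ··· · 5/11 ≈ 0.085.
P(at least two equal) = 1 − 0.085 = 0.915.

0.915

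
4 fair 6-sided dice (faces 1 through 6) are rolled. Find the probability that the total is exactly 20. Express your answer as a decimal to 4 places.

There are 6^4 = 1296 equally likely outcomes.
The number of ordered 4-tuples from {1,…,6} summing to 20 is 35.
P(sum = 20) = 35/1296 ≈ 0.0270.

0.0270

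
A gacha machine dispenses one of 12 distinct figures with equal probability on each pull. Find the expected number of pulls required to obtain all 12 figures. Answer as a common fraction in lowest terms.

After i distinct types are collected, each trial gives a new one with probability (12−i)/12, so the expected wait for the next new type is 12/(12−i).
E = 12/12 + 12/11 + 12/10 + 12/9 + 12/8 + 12/7 + 12/6 + 12/5 + 12/4 + 12/3 + 12/2 + 12/1 = 86021/2310.

86021/2310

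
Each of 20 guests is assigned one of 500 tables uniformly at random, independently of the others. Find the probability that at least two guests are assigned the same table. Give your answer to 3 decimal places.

0.320

It's easier to compute the probability that all 20 are distinct.
P(all distinct) = 500/500 · 499/500 · ··· · 481/500 ≈ 0.680.
So the probability of at least one match is 1 − 0.680 = 0.320.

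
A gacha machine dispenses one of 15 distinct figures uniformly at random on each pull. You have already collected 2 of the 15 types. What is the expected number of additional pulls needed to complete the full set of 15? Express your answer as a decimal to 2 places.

Starting from 2 distinct types, each trial gives a new one with probability (15−i)/15 when i types are held, so the wait for the next new type is 15/(15−i).
E = 15/13 + 15/12 + 15/11 + 15/10 + 15/9 + 15/8 + 15/7 + 15/6 + 15/5 + 15/4 + 15/3 + 15/2 + 15/1 = 1145993/24024 ≈ 47.70.

47.70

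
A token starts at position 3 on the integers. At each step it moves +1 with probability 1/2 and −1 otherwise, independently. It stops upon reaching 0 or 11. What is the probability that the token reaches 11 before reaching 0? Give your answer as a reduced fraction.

With a fair step, P(i) = ½P(i−1) + ½P(i+1) with P(0)=0, P(11)=1 has the linear solution P(i) = i/11.
P(3) = 3/11.

3/11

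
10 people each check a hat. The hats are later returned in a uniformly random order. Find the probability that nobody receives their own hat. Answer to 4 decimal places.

0.3679

This is the derangement probability: permutations of 10 with no fixed point.
D(10) = 10! · (1 − 1/1! + 1/2! − ··· + (−1)^10/10!) = 1334961.
P = 1334961/3628800 = 16481/44800 ≈ 0.3679.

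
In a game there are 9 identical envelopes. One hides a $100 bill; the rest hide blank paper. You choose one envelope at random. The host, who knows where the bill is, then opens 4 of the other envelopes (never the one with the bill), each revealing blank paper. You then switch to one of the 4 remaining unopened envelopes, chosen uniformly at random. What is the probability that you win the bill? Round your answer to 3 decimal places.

Your original envelope holds the bill with probability 1/9, so the other 8 collectively hold it with probability 8/9.
The host can always find 4 empty envelopes to open, so the reveals don't change that 8/9; it is now spread over the 4 remaining unopened envelopes.
P(win by switching) = (8/9) · (1/4) = 2/9 ≈ 0.222.

0.222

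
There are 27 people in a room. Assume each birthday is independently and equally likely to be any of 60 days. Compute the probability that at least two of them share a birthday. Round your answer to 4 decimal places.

It's easier to compute the probability that all 27 are distinct.
P(all distinct) = 60/60 · 59/60 · ··· · 34/60 ≈ 0.0009.
So the probability of at least one match is 1 − 0.0009 = 0.9991.

0.9991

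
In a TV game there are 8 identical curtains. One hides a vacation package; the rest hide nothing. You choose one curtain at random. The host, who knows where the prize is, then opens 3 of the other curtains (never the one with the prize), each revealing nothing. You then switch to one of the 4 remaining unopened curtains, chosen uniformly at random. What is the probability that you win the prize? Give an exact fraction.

7/32

Your original curtain holds the prize with probability 1/8, so the other 7 collectively hold it with probability 7/8.
The host can always find 3 empty curtains to open, so the reveals don't change that 7/8; it is now spread over the 4 remaining unopened curtains.
P(win by switching) = (7/8) · (1/4) = 7/32.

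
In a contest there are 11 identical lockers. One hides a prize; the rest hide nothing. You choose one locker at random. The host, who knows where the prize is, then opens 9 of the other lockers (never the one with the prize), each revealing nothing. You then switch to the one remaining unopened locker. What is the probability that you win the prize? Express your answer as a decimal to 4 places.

Your original locker holds the prize with probability 1/11, so the other 10 collectively hold it with probability 10/11.
The host can always find 9 empty lockers to open, so the reveals don't change that 10/11; it is now spread over the 1 remaining unopened locker.
P(win by switching) = (10/11) · (1/1) = 10/11 ≈ 0.9091.

0.9091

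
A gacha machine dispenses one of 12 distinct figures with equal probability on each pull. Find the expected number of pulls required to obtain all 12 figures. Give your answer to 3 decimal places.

After i distinct types are collected, each trial gives a new one with probability (12−i)/12, so the expected wait for the next new type is 12/(12−i).
E = 12/12 + 12/11 + 12/10 + 12/9 + 12/8 + 12/7 + 12/6 + 12/5 + 12/4 + 12/3 + 12/2 + 12/1 = 86021/2310 ≈ 37.239.

37.239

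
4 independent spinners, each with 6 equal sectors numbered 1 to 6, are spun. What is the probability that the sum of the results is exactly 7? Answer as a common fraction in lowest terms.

5/324

There are 6^4 = 1296 equally likely outcomes.
The number of ordered 4-tuples from {1,…,6} summing to 7 is 20.
P(sum = 7) = 20/1296 = 5/324.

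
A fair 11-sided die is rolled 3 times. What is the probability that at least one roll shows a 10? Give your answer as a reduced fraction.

331/1331

P(no roll shows a 10) = (10/11)^3 = 1000/1331.
P(at least one) = 1 − 1000/1331 = 331/1331.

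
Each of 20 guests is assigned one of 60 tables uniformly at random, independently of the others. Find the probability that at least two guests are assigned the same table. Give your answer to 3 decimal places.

It's easier to compute the probability that all 20 are distinct.
P(all distinct) = 60/60 · 59/60 · ··· · 41/60 ≈ 0.028.
So the probability of at least one match is 1 − 0.028 = 0.972.

0.972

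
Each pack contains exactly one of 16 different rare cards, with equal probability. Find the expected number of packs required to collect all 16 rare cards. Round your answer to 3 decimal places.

54.092

After i distinct types are collected, each trial gives a new one with probability (16−i)/16, so the expected wait for the next new type is 16/(16−i).
E = 16/16 + 16/15 + 16/14 + 16/13 + 16/12 + 16/11 + 16/10 + 16/9 + 16/8 + 16/7 + 16/6 + 16/5 + 16/4 + 16/3 + 16/2 + 16/1 = 2436559/45045 ≈ 54.092.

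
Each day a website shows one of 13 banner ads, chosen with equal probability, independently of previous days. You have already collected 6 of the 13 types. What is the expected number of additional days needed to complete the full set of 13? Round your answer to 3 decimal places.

33.707

Starting from 6 distinct types, each trial gives a new one with probability (13−i)/13 when i types are held, so the wait for the next new type is 13/(13−i).
E = 13/7 + 13/6 + 13/5 + 13/4 + 13/3 + 13/2 + 13/1 = 4719/140 ≈ 33.707.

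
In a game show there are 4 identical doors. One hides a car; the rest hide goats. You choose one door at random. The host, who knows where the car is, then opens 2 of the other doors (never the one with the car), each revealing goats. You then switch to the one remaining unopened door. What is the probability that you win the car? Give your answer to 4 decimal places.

0.7500

Your original door holds the car with probability 1/4, so the other 3 collectively hold it with probability 3/4.
The host can always find 2 empty doors to open, so the reveals don't change that 3/4; it is now spread over the 1 remaining unopened door.
P(win by switching) = (3/4) · (1/1) = 3/4 ≈ 0.7500.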